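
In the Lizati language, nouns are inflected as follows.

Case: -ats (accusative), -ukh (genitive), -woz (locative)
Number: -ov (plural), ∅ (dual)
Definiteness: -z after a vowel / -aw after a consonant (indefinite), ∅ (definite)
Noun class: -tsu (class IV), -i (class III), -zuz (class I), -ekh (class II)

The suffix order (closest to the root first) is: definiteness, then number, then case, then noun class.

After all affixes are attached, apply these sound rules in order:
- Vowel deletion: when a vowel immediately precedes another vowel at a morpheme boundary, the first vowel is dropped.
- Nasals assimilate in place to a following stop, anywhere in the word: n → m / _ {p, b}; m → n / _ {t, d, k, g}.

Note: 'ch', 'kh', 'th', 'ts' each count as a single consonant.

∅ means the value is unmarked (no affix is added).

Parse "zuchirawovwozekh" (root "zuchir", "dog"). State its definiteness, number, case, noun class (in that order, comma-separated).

Segment: zuchir-aw-ov-woz-ekh.
definiteness: -z/aw → indefinite.
number: -ov → plural.
case: -woz → locative.
noun class: -ekh → class II.

indefinite, plural, locative, class II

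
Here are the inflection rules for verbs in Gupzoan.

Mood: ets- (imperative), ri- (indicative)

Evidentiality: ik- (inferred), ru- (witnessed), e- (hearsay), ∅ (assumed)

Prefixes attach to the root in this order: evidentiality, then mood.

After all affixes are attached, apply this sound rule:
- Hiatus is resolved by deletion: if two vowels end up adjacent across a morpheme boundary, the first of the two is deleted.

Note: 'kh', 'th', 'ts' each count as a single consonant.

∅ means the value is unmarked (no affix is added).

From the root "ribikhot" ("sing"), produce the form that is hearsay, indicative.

reribikhot

Attach evidentiality hearsay e- → eribikhot.
Attach mood indicative ri- → rieribikhot.
Apply vowel deletion: rieribikhot → reribikhot.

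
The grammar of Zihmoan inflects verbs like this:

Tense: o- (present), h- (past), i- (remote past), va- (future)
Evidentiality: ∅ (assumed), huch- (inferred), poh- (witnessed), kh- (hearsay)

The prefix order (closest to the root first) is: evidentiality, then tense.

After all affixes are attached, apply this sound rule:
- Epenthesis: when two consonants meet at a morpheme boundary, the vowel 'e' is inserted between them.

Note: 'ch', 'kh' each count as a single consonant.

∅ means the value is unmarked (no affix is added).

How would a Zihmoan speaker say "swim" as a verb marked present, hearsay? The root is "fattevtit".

okhefattevtit

Attach evidentiality hearsay kh- → khfattevtit.
Attach tense present o- → okhfattevtit.
Apply epenthesis: okhfattevtit → okhefattevtit.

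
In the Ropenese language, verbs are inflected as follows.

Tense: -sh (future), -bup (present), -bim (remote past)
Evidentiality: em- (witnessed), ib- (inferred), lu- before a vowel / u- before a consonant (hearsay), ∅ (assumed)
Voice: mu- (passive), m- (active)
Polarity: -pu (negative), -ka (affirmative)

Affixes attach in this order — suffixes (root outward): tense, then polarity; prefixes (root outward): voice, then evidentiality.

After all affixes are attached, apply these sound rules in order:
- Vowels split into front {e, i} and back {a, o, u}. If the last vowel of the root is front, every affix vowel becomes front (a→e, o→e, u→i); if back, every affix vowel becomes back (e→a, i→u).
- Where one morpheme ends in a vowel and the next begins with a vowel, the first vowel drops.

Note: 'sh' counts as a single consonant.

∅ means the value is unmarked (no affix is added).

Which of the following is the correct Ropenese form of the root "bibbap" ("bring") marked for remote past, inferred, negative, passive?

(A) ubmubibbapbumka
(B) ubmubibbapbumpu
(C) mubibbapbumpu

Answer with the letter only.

Attach voice passive mu- → mubibbap.
Attach tense remote past -bim → mubibbapbim.
Attach polarity negative -pu → mubibbapbimpu.
Attach evidentiality inferred ib- → ibmubibbapbimpu.
Apply vowel harmony: ibmubibbapbimpu → ubmubibbapbumpu.
Vowel deletion: no change.
So the correct form is ubmubibbapbumpu, option (B).
(A) ubmubibbapbumka is wrong: it uses affirmative instead of negative for polarity.
(C) mubibbapbumpu is wrong: it uses assumed instead of inferred for evidentiality.

B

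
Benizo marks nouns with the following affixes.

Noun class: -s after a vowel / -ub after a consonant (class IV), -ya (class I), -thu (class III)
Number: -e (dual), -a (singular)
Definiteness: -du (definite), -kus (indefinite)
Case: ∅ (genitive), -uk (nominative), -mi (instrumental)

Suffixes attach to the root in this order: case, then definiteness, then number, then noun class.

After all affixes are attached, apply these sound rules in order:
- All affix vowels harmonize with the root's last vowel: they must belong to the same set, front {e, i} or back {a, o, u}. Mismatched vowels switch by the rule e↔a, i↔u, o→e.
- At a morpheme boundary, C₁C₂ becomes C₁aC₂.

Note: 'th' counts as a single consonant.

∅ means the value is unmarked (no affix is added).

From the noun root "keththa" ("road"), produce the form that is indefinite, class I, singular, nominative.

keththaukakusaya

Attach case nominative -uk → keththauk.
Attach definiteness indefinite -kus → keththaukkus.
Attach number singular -a → keththaukkusa.
Attach noun class class I -ya → keththaukkusaya.
Vowel harmony: no change.
Apply epenthesis: keththaukkusaya → keththaukakusaya.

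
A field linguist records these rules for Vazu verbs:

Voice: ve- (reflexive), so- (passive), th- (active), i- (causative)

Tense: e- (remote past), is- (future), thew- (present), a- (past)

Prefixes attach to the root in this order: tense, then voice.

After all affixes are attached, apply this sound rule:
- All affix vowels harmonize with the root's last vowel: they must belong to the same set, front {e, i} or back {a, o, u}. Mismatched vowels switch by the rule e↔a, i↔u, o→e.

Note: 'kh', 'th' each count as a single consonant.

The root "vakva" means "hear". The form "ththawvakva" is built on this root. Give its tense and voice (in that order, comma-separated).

Segment: th-thew-vakva.
tense: thew- → present.
voice: th- → active.

present, active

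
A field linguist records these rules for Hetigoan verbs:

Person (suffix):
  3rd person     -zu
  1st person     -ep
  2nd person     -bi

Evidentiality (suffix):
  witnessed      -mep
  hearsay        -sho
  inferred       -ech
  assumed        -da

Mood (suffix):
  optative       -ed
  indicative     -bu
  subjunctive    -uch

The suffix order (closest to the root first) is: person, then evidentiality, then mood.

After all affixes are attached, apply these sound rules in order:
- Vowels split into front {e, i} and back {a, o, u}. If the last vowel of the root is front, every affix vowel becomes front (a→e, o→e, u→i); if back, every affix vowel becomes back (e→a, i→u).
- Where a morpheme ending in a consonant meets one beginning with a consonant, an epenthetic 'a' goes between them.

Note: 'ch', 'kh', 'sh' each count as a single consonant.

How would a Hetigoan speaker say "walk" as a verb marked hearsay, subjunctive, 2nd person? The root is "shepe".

shepebisheich

Attach person 2nd person -bi → shepebi.
Attach evidentiality hearsay -sho → shepebisho.
Attach mood subjunctive -uch → shepebishouch.
Apply vowel harmony: shepebishouch → shepebisheich.
Epenthesis: no change.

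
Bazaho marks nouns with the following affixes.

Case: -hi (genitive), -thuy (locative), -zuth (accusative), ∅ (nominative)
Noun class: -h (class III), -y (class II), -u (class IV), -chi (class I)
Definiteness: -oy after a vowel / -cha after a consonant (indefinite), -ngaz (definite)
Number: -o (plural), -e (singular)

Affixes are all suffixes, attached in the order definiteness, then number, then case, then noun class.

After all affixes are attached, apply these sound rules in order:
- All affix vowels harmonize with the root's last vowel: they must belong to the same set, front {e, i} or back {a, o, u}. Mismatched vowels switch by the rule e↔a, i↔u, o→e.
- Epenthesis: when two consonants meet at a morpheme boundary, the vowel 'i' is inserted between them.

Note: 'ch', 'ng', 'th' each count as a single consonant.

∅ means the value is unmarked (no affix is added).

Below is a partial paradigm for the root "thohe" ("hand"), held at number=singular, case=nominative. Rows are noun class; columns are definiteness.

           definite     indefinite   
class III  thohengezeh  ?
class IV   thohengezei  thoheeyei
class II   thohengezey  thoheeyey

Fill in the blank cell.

thoheeyeh

Attach definiteness indefinite -oy (after vowel 'e') → thoheoy.
Attach number singular -e → thoheoye.
case = nominative: zero marking, form stays thoheoye.
Attach noun class class III -h → thoheoyeh.
Apply vowel harmony: thoheoyeh → thoheeyeh.
Epenthesis: no change.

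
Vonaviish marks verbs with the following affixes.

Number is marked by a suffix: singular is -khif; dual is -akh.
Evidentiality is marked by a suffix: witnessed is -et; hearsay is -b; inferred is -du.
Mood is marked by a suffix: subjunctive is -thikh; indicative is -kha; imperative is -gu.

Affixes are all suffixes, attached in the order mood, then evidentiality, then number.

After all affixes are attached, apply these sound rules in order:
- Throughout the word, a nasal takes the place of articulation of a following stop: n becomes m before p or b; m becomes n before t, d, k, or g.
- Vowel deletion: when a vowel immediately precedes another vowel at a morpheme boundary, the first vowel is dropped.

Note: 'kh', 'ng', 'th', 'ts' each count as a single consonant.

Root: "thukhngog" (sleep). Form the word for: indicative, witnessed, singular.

thukhngogkhetkhif

Attach mood indicative -kha → thukhngogkha.
Attach evidentiality witnessed -et → thukhngogkhaet.
Attach number singular -khif → thukhngogkhaetkhif.
Nasal assimilation: no change.
Apply vowel deletion: thukhngogkhaetkhif → thukhngogkhetkhif.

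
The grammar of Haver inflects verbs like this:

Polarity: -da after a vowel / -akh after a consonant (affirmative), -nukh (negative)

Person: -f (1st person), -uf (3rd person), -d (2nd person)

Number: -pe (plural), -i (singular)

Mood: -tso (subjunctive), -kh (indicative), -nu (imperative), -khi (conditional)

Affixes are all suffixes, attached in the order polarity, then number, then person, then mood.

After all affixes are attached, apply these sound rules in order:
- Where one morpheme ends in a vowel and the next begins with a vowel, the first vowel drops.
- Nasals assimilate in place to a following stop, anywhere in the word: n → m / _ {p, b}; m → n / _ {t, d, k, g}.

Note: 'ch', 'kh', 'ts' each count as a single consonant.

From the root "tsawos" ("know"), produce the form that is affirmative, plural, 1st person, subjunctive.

Attach polarity affirmative -akh (after consonant 's') → tsawosakh.
Attach number plural -pe → tsawosakhpe.
Attach person 1st person -f → tsawosakhpef.
Attach mood subjunctive -tso → tsawosakhpeftso.
Vowel deletion: no change.
Nasal assimilation: no change.

tsawosakhpeftso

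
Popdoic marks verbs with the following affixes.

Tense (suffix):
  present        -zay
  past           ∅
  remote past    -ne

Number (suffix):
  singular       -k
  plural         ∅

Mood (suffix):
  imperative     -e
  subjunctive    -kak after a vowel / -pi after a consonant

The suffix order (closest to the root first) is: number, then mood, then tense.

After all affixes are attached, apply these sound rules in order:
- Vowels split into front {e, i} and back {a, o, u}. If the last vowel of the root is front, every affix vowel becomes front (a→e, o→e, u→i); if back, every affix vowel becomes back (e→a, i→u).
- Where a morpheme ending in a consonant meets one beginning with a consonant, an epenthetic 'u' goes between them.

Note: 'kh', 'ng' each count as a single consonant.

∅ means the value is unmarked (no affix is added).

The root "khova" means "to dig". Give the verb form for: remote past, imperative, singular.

Attach number singular -k → khovak.
Attach mood imperative -e → khovake.
Attach tense remote past -ne → khovakene.
Apply vowel harmony: khovakene → khovakana.
Epenthesis: no change.

khovakana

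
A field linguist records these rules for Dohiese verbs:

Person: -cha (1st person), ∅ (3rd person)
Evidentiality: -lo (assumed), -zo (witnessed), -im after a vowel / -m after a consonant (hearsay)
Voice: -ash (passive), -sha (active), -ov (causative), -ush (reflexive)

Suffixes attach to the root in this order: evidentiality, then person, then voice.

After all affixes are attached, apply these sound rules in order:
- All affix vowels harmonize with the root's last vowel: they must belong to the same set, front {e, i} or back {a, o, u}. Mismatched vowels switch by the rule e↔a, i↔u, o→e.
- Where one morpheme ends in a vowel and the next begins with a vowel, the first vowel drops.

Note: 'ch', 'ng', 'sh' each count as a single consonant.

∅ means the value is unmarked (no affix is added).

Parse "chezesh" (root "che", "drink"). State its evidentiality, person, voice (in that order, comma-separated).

witnessed, 3rd person, passive

Segment: che-zo-ash.
evidentiality: -zo → witnessed.
person: ∅ → 3rd person.
voice: -ash → passive.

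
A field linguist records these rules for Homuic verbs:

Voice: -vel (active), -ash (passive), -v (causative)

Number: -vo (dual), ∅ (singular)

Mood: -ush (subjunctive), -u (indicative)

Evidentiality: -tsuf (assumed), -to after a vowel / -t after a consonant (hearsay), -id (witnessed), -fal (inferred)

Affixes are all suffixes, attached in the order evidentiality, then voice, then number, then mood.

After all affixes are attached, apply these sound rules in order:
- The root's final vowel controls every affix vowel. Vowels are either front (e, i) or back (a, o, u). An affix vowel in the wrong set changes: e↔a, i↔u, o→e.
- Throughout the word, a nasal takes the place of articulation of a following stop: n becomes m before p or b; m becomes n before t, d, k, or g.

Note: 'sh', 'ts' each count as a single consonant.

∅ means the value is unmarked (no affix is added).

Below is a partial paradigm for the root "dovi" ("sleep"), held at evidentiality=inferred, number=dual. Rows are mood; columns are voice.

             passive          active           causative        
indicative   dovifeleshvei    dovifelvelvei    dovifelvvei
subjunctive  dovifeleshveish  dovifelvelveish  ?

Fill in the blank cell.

Attach evidentiality inferred -fal → dovifal.
Attach voice causative -v → dovifalv.
Attach number dual -vo → dovifalvvo.
Attach mood subjunctive -ush → dovifalvvoush.
Apply vowel harmony: dovifalvvoush → dovifelvveish.
Nasal assimilation: no change.

dovifelvveish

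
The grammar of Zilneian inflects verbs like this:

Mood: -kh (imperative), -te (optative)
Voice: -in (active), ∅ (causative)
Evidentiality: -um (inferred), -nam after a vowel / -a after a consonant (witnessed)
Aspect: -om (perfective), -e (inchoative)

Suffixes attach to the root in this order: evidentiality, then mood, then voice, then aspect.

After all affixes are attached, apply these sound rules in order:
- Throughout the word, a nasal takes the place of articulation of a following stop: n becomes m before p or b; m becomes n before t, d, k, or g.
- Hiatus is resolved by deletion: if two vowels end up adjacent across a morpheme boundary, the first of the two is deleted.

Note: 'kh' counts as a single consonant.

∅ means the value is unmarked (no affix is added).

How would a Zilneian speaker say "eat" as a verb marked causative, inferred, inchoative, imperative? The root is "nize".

nizumkhe

Attach evidentiality inferred -um → nizeum.
Attach mood imperative -kh → nizeumkh.
voice = causative: zero marking, form stays nizeumkh.
Attach aspect inchoative -e → nizeumkhe.
Nasal assimilation: no change.
Apply vowel deletion: nizeumkhe → nizumkhe.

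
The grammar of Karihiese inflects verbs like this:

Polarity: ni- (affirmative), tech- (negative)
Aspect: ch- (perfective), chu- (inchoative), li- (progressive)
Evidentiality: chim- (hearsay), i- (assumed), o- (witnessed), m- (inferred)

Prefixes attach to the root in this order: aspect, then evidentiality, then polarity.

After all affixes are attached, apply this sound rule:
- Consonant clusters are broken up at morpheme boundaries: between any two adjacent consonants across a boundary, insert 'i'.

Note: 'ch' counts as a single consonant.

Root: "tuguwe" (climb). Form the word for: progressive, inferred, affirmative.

nimilituguwe

Attach aspect progressive li- → lituguwe.
Attach evidentiality inferred m- → mlituguwe.
Attach polarity affirmative ni- → nimlituguwe.
Apply epenthesis: nimlituguwe → nimilituguwe.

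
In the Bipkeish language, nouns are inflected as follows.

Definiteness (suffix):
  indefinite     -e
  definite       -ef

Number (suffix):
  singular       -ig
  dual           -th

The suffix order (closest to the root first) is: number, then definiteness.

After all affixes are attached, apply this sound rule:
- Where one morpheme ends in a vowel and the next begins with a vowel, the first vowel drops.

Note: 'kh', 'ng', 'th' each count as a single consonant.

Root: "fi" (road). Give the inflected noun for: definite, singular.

figef

Attach number singular -ig → fiig.
Attach definiteness definite -ef → fiigef.
Apply vowel deletion: fiigef → figef.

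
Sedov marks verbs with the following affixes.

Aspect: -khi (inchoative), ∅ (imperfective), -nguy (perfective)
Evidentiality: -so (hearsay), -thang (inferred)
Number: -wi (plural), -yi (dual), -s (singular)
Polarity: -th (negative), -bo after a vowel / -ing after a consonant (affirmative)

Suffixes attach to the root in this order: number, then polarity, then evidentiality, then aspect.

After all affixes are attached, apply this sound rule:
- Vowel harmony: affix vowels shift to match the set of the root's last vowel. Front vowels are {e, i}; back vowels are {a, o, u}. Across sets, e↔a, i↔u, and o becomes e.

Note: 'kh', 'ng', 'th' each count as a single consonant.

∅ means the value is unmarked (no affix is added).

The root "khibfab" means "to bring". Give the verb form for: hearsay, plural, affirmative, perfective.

Attach number plural -wi → khibfabwi.
Attach polarity affirmative -bo (after vowel 'i') → khibfabwibo.
Attach evidentiality hearsay -so → khibfabwiboso.
Attach aspect perfective -nguy → khibfabwibosonguy.
Apply vowel harmony: khibfabwibosonguy → khibfabwubosonguy.

khibfabwubosonguy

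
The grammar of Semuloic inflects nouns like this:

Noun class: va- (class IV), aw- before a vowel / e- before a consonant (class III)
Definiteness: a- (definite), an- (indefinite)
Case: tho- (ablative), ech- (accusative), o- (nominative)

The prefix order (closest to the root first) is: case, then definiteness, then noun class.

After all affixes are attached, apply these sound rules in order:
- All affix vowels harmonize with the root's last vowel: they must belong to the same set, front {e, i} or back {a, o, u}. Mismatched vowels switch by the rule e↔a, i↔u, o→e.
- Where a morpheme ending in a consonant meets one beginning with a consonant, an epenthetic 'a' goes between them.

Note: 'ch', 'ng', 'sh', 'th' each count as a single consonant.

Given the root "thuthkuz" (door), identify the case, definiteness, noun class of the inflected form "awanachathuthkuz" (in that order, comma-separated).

accusative, indefinite, class III

Segment: aw-an-ech-thuthkuz.
case: ech- → accusative.
definiteness: an- → indefinite.
noun class: aw/e- → class III.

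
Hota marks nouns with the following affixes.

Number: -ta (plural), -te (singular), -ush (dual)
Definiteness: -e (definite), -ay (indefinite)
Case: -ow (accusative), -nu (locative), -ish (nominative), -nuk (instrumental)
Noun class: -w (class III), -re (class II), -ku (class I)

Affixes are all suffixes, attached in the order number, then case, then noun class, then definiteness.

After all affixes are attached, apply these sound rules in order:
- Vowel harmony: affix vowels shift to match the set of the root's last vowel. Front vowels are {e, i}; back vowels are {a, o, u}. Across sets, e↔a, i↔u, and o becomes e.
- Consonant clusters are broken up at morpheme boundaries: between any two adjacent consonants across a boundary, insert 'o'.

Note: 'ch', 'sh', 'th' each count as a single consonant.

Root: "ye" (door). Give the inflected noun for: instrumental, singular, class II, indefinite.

yetenikoreey

Attach number singular -te → yete.
Attach case instrumental -nuk → yetenuk.
Attach noun class class II -re → yetenukre.
Attach definiteness indefinite -ay → yetenukreay.
Apply vowel harmony: yetenukreay → yetenikreey.
Apply epenthesis: yetenikreey → yetenikoreey.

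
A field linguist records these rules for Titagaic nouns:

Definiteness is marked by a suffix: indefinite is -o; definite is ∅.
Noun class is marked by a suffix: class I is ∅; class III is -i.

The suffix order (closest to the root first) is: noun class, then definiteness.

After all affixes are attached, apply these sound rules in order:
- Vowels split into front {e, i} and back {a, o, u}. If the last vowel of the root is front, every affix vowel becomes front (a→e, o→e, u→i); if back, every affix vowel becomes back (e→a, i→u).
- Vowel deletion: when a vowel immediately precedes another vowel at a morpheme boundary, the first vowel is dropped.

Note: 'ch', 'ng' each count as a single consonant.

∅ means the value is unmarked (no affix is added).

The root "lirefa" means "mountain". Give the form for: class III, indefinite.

Attach noun class class III -i → lirefai.
Attach definiteness indefinite -o → lirefaio.
Apply vowel harmony: lirefaio → lirefauo.
Apply vowel deletion: lirefauo → lirefo.

lirefo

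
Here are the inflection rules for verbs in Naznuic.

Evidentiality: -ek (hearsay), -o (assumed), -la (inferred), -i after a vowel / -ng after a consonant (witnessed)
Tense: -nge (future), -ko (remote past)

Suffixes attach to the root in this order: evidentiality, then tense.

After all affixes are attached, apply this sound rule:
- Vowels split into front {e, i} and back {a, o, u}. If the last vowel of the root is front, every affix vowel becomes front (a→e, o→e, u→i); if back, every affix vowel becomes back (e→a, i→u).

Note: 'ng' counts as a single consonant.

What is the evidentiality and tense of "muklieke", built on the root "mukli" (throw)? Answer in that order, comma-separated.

assumed, remote past

Segment: mukli-o-ko.
evidentiality: -o → assumed.
tense: -ko → remote past.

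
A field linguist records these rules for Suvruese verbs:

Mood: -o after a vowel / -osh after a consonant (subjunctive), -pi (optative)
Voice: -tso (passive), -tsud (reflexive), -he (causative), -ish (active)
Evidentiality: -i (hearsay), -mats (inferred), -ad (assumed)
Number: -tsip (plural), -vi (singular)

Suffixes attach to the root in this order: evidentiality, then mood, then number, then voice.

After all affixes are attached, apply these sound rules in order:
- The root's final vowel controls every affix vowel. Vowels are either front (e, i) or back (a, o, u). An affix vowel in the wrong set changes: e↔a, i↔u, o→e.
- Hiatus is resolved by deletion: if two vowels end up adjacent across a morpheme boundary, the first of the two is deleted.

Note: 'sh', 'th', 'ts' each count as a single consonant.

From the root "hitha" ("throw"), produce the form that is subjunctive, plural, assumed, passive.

hithadoshtsuptso

Attach evidentiality assumed -ad → hithaad.
Attach mood subjunctive -osh (after consonant 'd') → hithaadosh.
Attach number plural -tsip → hithaadoshtsip.
Attach voice passive -tso → hithaadoshtsiptso.
Apply vowel harmony: hithaadoshtsiptso → hithaadoshtsuptso.
Apply vowel deletion: hithaadoshtsuptso → hithadoshtsuptso.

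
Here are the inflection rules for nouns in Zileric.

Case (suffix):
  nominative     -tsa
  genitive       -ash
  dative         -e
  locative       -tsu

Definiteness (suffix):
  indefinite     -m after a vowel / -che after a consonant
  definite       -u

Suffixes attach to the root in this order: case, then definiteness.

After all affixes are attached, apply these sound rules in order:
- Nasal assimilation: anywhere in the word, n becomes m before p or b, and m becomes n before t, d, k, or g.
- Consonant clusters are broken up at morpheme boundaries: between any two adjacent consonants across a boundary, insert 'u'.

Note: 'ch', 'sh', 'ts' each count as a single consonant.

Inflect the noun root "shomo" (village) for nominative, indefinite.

Attach case nominative -tsa → shomotsa.
Attach definiteness indefinite -m (after vowel 'a') → shomotsam.
Nasal assimilation: no change.
Epenthesis: no change.

shomotsam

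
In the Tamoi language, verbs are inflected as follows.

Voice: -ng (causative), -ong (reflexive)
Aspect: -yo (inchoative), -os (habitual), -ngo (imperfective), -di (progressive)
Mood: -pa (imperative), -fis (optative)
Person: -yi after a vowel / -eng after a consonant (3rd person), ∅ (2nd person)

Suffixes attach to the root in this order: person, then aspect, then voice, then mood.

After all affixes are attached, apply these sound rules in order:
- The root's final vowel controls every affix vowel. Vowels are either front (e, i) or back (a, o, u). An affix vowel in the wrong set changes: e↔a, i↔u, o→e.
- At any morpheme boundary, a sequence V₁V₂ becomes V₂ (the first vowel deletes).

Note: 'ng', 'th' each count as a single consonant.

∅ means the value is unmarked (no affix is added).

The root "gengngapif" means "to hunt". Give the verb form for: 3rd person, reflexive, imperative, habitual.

gengngapifengesengpe

Attach person 3rd person -eng (after consonant 'f') → gengngapifeng.
Attach aspect habitual -os → gengngapifengos.
Attach voice reflexive -ong → gengngapifengosong.
Attach mood imperative -pa → gengngapifengosongpa.
Apply vowel harmony: gengngapifengosongpa → gengngapifengesengpe.
Vowel deletion: no change.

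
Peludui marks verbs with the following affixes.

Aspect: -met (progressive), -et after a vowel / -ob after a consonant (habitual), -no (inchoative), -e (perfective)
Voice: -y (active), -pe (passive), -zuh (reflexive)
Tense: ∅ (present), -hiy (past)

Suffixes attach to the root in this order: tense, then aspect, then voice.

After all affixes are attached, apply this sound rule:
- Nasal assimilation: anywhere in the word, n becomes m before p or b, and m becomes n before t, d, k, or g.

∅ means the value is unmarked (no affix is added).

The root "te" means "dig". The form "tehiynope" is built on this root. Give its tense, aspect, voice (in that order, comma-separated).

Segment: te-hiy-no-pe.
tense: -hiy → past.
aspect: -no → inchoative.
voice: -pe → passive.

past, inchoative, passive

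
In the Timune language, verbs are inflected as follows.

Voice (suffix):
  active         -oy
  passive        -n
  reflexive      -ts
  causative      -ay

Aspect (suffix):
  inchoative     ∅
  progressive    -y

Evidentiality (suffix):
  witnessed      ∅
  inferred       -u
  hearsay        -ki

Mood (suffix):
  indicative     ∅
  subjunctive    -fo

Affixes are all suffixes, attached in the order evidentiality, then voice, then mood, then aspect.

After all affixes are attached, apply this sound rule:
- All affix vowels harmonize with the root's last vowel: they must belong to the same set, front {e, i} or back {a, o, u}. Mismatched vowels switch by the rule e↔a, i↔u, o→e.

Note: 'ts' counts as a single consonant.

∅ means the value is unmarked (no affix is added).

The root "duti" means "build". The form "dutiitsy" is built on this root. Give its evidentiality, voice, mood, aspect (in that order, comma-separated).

Segment: duti-u-ts-y.
evidentiality: -u → inferred.
voice: -ts → reflexive.
mood: ∅ → indicative.
aspect: -y → progressive.

inferred, reflexive, indicative, progressive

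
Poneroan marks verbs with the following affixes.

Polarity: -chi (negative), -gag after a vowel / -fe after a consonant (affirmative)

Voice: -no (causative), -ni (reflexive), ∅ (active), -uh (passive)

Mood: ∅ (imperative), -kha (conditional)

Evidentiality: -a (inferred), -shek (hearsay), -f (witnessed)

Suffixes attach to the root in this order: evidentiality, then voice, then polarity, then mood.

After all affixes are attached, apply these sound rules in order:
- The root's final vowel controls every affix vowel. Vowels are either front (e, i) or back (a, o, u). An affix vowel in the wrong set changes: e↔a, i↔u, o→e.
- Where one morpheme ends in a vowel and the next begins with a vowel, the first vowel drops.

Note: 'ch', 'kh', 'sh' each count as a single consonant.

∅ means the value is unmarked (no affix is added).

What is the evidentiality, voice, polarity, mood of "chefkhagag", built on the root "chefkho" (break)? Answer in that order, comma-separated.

Segment: chefkho-a-gag.
evidentiality: -a → inferred.
voice: ∅ → active.
polarity: -gag/fe → affirmative.
mood: ∅ → imperative.

inferred, active, affirmative, imperative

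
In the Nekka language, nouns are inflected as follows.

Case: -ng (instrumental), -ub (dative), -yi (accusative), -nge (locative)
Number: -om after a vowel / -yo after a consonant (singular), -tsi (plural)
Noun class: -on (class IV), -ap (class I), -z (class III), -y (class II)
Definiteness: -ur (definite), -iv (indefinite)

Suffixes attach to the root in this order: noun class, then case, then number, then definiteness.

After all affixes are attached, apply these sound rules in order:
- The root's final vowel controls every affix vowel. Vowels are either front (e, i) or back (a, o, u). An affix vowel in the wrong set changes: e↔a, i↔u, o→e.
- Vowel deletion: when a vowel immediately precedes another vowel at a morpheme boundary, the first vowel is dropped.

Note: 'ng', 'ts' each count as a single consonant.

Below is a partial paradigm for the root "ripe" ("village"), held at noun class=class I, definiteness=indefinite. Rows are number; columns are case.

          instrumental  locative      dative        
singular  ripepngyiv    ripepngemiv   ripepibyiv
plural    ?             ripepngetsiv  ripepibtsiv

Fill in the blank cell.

ripepngtsiv

Attach noun class class I -ap → ripeap.
Attach case instrumental -ng → ripeapng.
Attach number plural -tsi → ripeapngtsi.
Attach definiteness indefinite -iv → ripeapngtsiiv.
Apply vowel harmony: ripeapngtsiiv → ripeepngtsiiv.
Apply vowel deletion: ripeepngtsiiv → ripepngtsiv.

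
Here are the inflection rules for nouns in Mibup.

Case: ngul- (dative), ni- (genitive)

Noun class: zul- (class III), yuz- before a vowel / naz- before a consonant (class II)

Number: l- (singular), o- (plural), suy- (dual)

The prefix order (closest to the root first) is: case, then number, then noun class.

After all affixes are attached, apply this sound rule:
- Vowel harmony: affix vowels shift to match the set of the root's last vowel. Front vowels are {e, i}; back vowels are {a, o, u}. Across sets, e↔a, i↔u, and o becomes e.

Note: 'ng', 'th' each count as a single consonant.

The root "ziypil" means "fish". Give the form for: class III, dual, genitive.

Attach case genitive ni- → niziypil.
Attach number dual suy- → suyniziypil.
Attach noun class class III zul- → zulsuyniziypil.
Apply vowel harmony: zulsuyniziypil → zilsiyniziypil.

zilsiyniziypil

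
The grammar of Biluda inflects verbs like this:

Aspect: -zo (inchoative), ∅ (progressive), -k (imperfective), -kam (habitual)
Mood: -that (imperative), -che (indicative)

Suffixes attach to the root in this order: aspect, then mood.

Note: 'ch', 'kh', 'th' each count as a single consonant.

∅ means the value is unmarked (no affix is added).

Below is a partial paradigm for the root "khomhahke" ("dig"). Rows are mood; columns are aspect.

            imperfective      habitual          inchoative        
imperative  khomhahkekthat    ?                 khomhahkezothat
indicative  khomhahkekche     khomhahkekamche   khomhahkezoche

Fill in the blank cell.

Attach aspect habitual -kam → khomhahkekam.
Attach mood imperative -that → khomhahkekamthat.

khomhahkekamthat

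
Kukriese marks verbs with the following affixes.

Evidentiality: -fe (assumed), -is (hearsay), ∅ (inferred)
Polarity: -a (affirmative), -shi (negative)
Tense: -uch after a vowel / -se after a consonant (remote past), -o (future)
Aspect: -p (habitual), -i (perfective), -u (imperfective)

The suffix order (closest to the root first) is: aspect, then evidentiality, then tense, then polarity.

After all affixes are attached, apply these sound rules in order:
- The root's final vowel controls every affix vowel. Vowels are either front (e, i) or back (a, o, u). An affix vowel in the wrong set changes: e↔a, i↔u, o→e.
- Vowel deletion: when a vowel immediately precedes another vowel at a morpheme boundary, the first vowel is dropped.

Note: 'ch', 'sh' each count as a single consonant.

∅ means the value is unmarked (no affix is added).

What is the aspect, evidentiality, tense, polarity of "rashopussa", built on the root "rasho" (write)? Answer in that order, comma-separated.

Segment: rasho-p-is-se-a.
aspect: -p → habitual.
evidentiality: -is → hearsay.
tense: -uch/se → remote past.
polarity: -a → affirmative.

habitual, hearsay, remote past, affirmative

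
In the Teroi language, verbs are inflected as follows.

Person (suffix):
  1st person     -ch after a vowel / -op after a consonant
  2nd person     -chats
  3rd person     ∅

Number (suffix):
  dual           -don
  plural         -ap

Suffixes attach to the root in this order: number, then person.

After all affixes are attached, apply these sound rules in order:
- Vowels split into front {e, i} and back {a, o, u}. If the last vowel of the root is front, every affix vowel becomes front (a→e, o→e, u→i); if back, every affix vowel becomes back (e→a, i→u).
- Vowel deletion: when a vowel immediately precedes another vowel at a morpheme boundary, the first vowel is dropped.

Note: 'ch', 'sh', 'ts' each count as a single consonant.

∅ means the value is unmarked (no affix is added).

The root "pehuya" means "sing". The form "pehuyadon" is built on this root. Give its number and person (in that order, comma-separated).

dual, 3rd person

Segment: pehuya-don.
number: -don → dual.
person: ∅ → 3rd person.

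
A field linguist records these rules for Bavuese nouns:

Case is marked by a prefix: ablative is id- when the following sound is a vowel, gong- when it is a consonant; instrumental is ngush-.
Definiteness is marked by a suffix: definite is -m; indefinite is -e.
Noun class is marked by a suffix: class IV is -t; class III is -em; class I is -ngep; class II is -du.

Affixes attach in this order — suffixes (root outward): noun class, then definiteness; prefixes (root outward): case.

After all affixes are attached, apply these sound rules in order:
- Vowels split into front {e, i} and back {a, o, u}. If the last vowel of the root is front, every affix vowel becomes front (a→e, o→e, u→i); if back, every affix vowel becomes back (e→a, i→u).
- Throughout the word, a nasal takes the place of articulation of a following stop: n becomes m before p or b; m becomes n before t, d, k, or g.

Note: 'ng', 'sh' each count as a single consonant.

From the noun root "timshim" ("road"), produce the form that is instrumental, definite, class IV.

Attach noun class class IV -t → timshimt.
Attach definiteness definite -m → timshimtm.
Attach case instrumental ngush- → ngushtimshimtm.
Apply vowel harmony: ngushtimshimtm → ngishtimshimtm.
Apply nasal assimilation: ngishtimshimtm → ngishtimshintm.

ngishtimshintm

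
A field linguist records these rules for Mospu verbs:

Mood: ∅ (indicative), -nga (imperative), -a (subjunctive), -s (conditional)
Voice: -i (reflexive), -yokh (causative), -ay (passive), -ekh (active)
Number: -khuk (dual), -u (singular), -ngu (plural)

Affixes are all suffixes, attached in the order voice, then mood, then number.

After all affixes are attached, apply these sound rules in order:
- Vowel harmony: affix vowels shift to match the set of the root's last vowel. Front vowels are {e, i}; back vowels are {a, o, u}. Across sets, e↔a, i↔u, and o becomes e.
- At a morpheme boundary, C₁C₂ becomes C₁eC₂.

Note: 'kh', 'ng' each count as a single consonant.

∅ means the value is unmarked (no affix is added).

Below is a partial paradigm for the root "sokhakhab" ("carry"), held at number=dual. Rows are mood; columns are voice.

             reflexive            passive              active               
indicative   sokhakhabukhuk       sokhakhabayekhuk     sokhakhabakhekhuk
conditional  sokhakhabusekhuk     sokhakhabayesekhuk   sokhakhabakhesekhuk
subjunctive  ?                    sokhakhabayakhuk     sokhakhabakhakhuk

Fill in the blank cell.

Attach voice reflexive -i → sokhakhabi.
Attach mood subjunctive -a → sokhakhabia.
Attach number dual -khuk → sokhakhabiakhuk.
Apply vowel harmony: sokhakhabiakhuk → sokhakhabuakhuk.
Epenthesis: no change.

sokhakhabuakhuk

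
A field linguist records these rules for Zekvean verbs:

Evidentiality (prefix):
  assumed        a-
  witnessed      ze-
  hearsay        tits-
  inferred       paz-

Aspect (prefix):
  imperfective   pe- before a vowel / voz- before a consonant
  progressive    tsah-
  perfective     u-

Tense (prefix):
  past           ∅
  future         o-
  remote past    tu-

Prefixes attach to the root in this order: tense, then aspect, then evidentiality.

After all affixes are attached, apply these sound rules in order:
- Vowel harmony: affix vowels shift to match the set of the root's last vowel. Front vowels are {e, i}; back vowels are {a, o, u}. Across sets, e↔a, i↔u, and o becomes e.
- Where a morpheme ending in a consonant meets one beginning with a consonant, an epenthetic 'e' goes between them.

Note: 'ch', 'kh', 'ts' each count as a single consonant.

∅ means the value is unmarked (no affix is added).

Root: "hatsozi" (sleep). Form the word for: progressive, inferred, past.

pezetsehehatsozi

tense = past: zero marking, form stays hatsozi.
Attach aspect progressive tsah- → tsahhatsozi.
Attach evidentiality inferred paz- → paztsahhatsozi.
Apply vowel harmony: paztsahhatsozi → peztsehhatsozi.
Apply epenthesis: peztsehhatsozi → pezetsehehatsozi.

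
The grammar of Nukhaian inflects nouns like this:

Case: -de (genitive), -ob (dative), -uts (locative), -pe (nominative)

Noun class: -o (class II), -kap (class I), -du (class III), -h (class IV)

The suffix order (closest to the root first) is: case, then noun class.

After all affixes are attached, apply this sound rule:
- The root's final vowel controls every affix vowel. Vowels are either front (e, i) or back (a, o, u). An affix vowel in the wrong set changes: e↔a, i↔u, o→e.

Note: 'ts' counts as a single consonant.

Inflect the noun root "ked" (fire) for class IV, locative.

keditsh

Attach case locative -uts → keduts.
Attach noun class class IV -h → kedutsh.
Apply vowel harmony: kedutsh → keditsh.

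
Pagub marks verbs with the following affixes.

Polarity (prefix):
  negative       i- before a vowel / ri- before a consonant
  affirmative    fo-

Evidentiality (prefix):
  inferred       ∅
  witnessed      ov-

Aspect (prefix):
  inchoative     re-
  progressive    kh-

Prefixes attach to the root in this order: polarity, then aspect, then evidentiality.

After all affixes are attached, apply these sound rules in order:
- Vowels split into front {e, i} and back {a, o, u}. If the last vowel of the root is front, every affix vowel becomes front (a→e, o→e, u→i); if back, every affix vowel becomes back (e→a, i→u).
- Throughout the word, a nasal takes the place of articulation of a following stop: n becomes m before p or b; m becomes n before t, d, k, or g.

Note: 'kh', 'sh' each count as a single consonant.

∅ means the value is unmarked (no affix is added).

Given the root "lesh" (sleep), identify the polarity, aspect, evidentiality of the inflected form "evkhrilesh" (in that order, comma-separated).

negative, progressive, witnessed

Segment: ov-kh-ri-lesh.
polarity: i/ri- → negative.
aspect: kh- → progressive.
evidentiality: ov- → witnessed.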